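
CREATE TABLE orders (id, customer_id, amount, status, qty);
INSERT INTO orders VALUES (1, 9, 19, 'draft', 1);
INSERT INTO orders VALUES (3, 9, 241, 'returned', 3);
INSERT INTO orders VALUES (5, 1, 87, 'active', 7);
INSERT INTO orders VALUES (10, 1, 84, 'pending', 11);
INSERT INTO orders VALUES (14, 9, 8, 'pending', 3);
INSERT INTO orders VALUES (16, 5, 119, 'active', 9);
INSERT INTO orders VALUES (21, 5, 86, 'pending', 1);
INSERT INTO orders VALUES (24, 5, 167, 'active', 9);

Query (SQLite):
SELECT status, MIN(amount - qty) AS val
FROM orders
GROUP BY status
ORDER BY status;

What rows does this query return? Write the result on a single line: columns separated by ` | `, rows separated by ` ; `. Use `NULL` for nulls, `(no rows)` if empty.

For each row compute amount - qty.
Group by status; take MIN of the expression per group.
  active: ids {5, 16, 24} → MIN(amount - qty)=80
  draft: ids {1} → MIN(amount - qty)=18
  pending: ids {10, 14, 21} → MIN(amount - qty)=5
  returned: ids {3} → MIN(amount - qty)=238

active | 80 ; draft | 18 ; pending | 5 ; returned | 238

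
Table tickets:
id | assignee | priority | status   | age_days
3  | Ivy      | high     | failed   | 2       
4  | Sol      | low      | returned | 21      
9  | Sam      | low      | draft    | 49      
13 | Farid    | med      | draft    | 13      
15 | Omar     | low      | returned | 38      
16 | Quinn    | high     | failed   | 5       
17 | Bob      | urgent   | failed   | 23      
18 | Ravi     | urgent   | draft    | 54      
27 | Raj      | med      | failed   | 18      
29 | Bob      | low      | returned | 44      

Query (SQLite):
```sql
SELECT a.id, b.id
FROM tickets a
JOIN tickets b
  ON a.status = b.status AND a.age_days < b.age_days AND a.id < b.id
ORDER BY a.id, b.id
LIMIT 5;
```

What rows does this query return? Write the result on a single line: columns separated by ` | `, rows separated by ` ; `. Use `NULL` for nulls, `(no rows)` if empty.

3 | 16 ; 3 | 17 ; 3 | 27 ; 4 | 15 ; 4 | 29

Pairs (a,b) with same status, a.age_days < b.age_days, a.id < b.id.
status groups: draft:{9,13,18} failed:{3,16,17,27} returned:{4,15,29}
Ordered by (a.id, b.id); first 5.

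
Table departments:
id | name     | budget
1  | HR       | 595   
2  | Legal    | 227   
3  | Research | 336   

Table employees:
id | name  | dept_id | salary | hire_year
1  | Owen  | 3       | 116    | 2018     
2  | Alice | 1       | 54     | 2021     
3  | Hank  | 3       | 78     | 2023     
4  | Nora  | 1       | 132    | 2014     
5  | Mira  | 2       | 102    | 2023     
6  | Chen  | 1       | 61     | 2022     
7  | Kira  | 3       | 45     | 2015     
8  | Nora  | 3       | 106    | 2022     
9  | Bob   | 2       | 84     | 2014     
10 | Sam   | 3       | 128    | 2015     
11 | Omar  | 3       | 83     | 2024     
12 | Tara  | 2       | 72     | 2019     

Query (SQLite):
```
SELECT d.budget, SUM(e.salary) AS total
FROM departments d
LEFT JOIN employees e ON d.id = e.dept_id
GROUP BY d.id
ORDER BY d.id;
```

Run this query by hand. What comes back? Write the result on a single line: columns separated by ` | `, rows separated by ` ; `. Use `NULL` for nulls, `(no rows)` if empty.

595 | 247 ; 227 | 258 ; 336 | 556

LEFT JOIN keeps every departments row; unmatched ones get NULL for employees columns.
Group by departments.id and compute SUM(e.salary). SUM over an all-NULL group is NULL.
  1: ids {2, 4, 6} → SUM(e.salary)=247
  2: ids {5, 9, 12} → SUM(e.salary)=258
  3: ids {1, 3, 7, 8, 10, 11} → SUM(e.salary)=556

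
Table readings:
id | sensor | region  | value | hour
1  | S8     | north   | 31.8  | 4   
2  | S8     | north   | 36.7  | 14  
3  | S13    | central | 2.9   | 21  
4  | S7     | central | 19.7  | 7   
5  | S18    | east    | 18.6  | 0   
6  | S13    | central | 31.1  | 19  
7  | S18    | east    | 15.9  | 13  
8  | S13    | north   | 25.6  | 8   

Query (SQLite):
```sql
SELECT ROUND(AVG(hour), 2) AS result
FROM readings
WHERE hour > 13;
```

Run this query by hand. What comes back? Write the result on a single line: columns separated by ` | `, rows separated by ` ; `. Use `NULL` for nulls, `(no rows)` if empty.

Rows where hour > 13 → hour values: [14, 21, 19].
AVG = 54 / 3 (rounded to 2 dp).

18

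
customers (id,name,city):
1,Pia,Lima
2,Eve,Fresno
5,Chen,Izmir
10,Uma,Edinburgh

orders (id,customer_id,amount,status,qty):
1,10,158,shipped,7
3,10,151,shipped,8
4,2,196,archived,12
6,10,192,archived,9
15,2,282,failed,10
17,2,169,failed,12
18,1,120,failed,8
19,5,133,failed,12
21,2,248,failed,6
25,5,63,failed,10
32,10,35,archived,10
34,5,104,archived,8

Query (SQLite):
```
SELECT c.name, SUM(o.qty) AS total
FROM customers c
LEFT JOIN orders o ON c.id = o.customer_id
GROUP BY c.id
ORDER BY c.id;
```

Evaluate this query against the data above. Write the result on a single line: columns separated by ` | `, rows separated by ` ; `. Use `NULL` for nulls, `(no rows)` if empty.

LEFT JOIN keeps every customers row; unmatched ones get NULL for orders columns.
Group by customers.id and compute SUM(o.qty). SUM over an all-NULL group is NULL.
  1: ids {18} → SUM(o.qty)=8
  2: ids {4, 15, 17, 21} → SUM(o.qty)=40
  5: ids {19, 25, 34} → SUM(o.qty)=30
  10: ids {1, 3, 6, 32} → SUM(o.qty)=34

Pia | 8 ; Eve | 40 ; Chen | 30 ; Uma | 34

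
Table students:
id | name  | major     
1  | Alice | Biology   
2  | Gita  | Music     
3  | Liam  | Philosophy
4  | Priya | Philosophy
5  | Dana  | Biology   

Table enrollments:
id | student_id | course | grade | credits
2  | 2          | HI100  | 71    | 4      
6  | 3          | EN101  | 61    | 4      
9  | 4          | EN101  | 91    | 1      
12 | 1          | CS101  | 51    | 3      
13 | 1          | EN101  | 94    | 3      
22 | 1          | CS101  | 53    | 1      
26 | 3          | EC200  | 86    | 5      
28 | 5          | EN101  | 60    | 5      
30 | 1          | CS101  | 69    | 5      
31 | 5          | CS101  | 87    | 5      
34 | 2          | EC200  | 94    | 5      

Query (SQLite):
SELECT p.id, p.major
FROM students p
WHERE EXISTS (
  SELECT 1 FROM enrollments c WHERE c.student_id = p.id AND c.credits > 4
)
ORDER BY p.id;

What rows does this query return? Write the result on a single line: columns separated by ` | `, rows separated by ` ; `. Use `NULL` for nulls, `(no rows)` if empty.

1 | Biology ; 2 | Music ; 3 | Philosophy ; 5 | Biology

For each students row, check whether any enrollments with matching student_id has credits > 4.
Keep rows where that is true.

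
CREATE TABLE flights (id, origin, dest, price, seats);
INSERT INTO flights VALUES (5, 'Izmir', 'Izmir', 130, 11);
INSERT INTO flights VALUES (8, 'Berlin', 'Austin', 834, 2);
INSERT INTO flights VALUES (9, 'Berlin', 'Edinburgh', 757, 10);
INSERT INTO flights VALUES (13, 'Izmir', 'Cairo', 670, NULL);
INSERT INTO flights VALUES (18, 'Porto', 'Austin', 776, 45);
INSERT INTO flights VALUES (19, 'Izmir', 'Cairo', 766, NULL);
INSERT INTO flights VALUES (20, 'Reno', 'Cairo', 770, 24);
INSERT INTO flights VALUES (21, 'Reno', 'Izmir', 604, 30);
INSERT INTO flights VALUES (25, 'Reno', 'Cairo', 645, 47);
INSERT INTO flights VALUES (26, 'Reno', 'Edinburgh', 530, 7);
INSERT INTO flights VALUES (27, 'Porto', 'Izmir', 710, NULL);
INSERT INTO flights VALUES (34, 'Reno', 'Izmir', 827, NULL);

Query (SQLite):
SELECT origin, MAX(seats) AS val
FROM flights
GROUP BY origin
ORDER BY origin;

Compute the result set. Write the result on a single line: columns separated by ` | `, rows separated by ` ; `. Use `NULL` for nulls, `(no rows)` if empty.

Partition flights by origin; compute MAX(seats) within each group.
  Berlin: ids {8, 9} → MAX(seats)=10
  Izmir: ids {5, 13, 19} → MAX(seats)=11
  Porto: ids {18, 27} → MAX(seats)=45
  Reno: ids {20, 21, 25, 26, 34} → MAX(seats)=47

Berlin | 10 ; Izmir | 11 ; Porto | 45 ; Reno | 47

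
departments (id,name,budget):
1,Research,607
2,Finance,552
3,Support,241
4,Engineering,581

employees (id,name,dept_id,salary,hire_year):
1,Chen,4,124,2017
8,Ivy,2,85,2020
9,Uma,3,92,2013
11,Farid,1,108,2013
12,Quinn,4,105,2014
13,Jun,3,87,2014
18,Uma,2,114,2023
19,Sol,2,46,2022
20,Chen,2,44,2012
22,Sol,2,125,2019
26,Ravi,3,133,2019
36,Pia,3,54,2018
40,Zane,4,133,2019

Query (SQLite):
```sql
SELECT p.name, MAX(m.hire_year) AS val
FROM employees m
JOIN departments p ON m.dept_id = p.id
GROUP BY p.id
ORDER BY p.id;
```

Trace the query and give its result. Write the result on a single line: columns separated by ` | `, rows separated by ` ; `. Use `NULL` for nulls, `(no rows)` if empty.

Research | 2013 ; Finance | 2023 ; Support | 2019 ; Engineering | 2019

Join each employees row to its departments via dept_id.
Group joined rows by departments.id; compute MAX(m.hire_year) per group.
  1: ids {11} → MAX(m.hire_year)=2013
  2: ids {8, 18, 19, 20, 22} → MAX(m.hire_year)=2023
  3: ids {9, 13, 26, 36} → MAX(m.hire_year)=2019
  4: ids {1, 12, 40} → MAX(m.hire_year)=2019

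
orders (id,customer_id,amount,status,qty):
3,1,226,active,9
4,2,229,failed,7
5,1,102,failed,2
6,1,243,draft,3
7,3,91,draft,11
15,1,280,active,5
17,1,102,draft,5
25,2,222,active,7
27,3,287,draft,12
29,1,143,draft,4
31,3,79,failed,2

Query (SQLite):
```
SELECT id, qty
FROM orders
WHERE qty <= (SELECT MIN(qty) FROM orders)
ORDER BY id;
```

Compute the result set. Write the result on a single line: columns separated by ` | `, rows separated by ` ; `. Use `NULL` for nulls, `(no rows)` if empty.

Scalar subquery: MIN(qty) over all orders rows = 2.
Keep rows where qty <= that value.

5 | 2 ; 31 | 2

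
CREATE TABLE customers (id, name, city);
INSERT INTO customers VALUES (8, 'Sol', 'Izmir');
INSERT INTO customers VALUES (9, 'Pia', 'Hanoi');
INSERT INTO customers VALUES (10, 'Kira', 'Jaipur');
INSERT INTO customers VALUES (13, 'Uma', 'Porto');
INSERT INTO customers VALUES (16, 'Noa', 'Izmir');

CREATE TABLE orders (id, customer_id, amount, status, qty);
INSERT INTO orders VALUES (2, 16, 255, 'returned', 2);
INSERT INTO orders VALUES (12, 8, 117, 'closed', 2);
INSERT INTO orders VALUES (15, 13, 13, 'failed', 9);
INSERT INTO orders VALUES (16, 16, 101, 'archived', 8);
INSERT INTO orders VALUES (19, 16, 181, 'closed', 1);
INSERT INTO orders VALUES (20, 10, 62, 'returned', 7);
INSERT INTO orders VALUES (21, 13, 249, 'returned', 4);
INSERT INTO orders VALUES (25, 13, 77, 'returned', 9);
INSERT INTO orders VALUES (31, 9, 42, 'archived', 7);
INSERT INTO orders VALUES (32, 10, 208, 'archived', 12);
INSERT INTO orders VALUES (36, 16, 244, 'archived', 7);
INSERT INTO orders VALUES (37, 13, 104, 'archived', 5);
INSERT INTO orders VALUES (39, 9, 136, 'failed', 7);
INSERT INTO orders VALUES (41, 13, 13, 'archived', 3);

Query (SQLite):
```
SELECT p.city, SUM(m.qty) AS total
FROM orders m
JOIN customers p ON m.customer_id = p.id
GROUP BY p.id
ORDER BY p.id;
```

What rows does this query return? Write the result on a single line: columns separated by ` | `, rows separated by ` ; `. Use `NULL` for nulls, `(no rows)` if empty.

Izmir | 2 ; Hanoi | 14 ; Jaipur | 19 ; Porto | 30 ; Izmir | 18

Join each orders row to its customers via customer_id.
Group joined rows by customers.id; compute SUM(m.qty) per group.
  8: ids {12} → SUM(m.qty)=2
  9: ids {31, 39} → SUM(m.qty)=14
  10: ids {20, 32} → SUM(m.qty)=19
  13: ids {15, 21, 25, 37, 41} → SUM(m.qty)=30
  16: ids {2, 16, 19, 36} → SUM(m.qty)=18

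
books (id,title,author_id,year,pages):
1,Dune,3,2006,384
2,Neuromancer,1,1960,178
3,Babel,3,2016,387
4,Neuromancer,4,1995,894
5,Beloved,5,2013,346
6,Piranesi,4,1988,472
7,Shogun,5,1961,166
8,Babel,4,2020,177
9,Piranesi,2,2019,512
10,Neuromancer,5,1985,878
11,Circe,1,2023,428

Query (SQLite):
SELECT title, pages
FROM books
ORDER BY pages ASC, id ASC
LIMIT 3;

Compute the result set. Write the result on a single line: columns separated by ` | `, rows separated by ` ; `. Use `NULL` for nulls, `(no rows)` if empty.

Sort by pages asc, tiebreak id asc: (166, id=7), (177, id=8), (178, id=2), (346, id=5), (384, id=1), (387, id=3) …. Take first 3.

Shogun | 166 ; Babel | 177 ; Neuromancer | 178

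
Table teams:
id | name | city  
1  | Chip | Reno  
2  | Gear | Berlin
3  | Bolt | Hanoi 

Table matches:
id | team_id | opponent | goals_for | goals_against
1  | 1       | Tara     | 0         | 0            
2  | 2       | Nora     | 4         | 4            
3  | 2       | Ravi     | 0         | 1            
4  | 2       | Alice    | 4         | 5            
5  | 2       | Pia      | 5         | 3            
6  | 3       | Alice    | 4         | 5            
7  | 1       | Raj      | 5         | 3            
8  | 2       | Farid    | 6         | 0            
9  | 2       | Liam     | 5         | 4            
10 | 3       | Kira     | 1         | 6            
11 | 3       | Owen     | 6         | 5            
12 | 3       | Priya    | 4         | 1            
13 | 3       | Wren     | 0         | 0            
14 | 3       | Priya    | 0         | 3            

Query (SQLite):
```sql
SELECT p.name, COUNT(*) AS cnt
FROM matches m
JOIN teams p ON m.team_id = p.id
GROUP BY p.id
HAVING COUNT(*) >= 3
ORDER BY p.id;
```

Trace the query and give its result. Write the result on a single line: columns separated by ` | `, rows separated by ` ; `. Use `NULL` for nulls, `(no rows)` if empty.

Gear | 6 ; Bolt | 6

Join each matches row to its teams via team_id.
Group joined rows by teams.id; compute COUNT(*) per group.
HAVING: keep groups with count ≥ 3.
  1: ids {1, 7} → COUNT(*)=2
  2: ids {2, 3, 4, 5, 8, 9} → COUNT(*)=6
  3: ids {6, 10, 11, 12, 13, 14} → COUNT(*)=6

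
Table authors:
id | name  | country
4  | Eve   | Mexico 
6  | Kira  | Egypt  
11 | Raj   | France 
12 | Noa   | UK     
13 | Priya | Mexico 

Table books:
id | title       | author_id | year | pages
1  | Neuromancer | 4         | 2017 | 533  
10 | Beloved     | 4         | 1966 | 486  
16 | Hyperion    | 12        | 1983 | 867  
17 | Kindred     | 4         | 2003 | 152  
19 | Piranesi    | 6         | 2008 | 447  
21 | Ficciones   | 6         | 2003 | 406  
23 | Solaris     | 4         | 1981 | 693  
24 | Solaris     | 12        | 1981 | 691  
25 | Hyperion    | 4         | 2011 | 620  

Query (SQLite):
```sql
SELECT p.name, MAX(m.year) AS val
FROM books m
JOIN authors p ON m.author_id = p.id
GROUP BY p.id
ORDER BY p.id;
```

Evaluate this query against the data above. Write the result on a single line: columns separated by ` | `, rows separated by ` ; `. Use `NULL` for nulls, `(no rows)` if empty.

Eve | 2017 ; Kira | 2008 ; Noa | 1983

Join each books row to its authors via author_id.
Group joined rows by authors.id; compute MAX(m.year) per group.
  4: ids {1, 10, 17, 23, 25} → MAX(m.year)=2017
  6: ids {19, 21} → MAX(m.year)=2008
  12: ids {16, 24} → MAX(m.year)=1983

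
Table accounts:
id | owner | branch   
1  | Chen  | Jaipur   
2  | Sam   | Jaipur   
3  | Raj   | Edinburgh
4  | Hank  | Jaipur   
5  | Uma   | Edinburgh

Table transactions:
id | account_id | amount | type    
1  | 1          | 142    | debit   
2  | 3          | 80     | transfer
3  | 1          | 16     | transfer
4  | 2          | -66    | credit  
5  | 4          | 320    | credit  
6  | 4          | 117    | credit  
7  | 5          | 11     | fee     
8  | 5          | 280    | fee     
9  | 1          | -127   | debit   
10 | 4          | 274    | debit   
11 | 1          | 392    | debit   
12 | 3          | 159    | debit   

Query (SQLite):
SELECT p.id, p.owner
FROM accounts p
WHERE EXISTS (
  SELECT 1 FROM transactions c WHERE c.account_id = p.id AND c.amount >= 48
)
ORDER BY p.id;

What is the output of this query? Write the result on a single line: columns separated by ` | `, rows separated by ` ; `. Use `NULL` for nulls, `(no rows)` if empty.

1 | Chen ; 3 | Raj ; 4 | Hank ; 5 | Uma

For each accounts row, check whether any transactions with matching account_id has amount >= 48.
Keep rows where that is true.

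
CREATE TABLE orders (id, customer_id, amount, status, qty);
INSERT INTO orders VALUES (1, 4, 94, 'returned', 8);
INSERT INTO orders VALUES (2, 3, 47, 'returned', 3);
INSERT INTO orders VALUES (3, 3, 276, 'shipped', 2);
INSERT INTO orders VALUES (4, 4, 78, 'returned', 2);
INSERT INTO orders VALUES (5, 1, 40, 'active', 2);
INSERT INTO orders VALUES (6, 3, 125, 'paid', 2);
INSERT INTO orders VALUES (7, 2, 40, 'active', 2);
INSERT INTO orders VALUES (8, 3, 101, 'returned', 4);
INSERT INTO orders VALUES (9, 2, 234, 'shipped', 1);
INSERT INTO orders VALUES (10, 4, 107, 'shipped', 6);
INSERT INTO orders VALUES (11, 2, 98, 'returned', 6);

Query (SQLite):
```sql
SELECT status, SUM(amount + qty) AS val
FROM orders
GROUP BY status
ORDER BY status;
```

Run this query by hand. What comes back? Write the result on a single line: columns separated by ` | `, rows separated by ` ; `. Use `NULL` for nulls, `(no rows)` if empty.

For each row compute amount + qty.
Group by status; take SUM of the expression per group.
  active: ids {5, 7} → SUM(amount + qty)=84
  paid: ids {6} → SUM(amount + qty)=127
  returned: ids {1, 2, 4, 8, 11} → SUM(amount + qty)=441
  shipped: ids {3, 9, 10} → SUM(amount + qty)=626

active | 84 ; paid | 127 ; returned | 441 ; shipped | 626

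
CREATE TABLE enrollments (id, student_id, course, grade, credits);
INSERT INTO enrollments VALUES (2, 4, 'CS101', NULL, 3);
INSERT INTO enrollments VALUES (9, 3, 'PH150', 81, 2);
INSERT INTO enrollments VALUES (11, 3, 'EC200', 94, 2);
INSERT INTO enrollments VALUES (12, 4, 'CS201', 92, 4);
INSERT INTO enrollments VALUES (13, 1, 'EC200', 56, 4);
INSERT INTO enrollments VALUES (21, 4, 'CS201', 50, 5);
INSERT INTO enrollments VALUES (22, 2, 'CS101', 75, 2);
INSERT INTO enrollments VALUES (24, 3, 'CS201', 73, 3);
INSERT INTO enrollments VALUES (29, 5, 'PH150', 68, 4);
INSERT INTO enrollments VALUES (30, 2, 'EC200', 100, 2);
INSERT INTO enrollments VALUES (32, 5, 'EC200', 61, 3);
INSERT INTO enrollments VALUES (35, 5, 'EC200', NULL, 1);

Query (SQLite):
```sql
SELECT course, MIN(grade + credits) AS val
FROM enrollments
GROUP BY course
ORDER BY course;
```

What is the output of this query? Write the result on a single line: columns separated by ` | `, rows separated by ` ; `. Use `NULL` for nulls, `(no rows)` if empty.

For each row compute grade + credits.
Group by course; take MIN of the expression per group.
  CS101: ids {2, 22} → MIN(grade + credits)=77
  CS201: ids {12, 21, 24} → MIN(grade + credits)=55
  EC200: ids {11, 13, 30, 32, 35} → MIN(grade + credits)=60
  PH150: ids {9, 29} → MIN(grade + credits)=72

CS101 | 77 ; CS201 | 55 ; EC200 | 60 ; PH150 | 72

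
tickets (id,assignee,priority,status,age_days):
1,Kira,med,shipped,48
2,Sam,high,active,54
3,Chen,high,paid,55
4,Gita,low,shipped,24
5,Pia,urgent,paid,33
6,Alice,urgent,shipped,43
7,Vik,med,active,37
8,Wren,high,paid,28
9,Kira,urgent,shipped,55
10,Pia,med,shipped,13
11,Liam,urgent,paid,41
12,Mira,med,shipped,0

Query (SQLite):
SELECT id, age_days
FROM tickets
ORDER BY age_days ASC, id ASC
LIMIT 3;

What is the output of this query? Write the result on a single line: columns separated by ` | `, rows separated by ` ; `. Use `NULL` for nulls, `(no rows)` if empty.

Sort by age_days asc, tiebreak id asc: (0, id=12), (13, id=10), (24, id=4), (28, id=8), (33, id=5), (37, id=7) …. Take first 3.

12 | 0 ; 10 | 13 ; 4 | 24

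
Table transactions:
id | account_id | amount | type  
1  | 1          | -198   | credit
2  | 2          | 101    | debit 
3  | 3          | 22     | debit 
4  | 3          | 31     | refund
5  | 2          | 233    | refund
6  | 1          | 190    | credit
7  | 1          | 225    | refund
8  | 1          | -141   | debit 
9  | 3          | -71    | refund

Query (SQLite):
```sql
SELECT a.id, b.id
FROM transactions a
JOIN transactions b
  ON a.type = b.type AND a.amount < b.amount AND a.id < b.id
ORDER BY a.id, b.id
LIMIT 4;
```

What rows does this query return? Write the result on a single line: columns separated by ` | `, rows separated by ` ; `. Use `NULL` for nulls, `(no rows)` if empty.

1 | 6 ; 4 | 5 ; 4 | 7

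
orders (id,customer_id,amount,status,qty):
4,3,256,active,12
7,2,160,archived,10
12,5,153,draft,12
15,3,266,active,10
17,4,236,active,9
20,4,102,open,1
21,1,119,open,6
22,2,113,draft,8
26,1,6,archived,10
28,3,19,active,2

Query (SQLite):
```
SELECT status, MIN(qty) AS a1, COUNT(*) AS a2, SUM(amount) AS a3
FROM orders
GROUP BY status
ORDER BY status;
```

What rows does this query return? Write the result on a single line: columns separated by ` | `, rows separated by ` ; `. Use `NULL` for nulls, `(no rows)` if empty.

active | 2 | 4 | 777 ; archived | 10 | 2 | 166 ; draft | 8 | 2 | 266 ; open | 1 | 2 | 221

Group orders by status.
Per group compute: MIN(qty), COUNT(*), SUM(amount).
  active: ids {4, 15, 17, 28} → MIN(qty)=2, COUNT(*)=4, SUM(amount)=777
  archived: ids {7, 26} → MIN(qty)=10, COUNT(*)=2, SUM(amount)=166
  draft: ids {12, 22} → MIN(qty)=8, COUNT(*)=2, SUM(amount)=266
  open: ids {20, 21} → MIN(qty)=1, COUNT(*)=2, SUM(amount)=221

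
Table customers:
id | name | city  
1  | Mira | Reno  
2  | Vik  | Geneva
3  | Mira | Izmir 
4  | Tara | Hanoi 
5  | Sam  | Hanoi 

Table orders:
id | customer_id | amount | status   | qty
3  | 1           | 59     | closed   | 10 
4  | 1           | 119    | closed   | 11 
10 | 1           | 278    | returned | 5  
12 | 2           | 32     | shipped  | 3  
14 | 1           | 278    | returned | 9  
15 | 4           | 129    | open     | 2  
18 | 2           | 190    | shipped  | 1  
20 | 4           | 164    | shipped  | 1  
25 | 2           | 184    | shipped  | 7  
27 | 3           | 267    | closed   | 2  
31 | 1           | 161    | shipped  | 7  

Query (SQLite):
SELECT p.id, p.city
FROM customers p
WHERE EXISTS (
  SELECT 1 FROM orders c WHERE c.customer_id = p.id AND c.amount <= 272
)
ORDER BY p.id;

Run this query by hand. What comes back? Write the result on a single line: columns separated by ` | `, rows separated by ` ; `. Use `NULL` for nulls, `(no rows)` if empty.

1 | Reno ; 2 | Geneva ; 3 | Izmir ; 4 | Hanoi

For each customers row, check whether any orders with matching customer_id has amount <= 272.
Keep rows where that is true.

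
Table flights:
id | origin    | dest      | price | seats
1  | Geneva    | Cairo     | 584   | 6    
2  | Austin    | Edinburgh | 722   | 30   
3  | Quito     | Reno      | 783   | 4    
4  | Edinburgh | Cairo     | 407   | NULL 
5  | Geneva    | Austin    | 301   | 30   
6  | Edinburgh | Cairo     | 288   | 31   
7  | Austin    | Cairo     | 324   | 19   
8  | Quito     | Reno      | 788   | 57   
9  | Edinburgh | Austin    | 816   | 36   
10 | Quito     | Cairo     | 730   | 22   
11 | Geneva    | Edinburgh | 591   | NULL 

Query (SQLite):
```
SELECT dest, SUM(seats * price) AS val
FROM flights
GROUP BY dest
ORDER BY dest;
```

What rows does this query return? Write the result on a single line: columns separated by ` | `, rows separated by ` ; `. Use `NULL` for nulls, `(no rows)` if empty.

Austin | 38406 ; Cairo | 34648 ; Edinburgh | 21660 ; Reno | 48048

For each row compute seats * price.
Group by dest; take SUM of the expression per group.
  Austin: ids {5, 9} → SUM(seats * price)=38406
  Cairo: ids {1, 4, 6, 7, 10} → SUM(seats * price)=34648
  Edinburgh: ids {2, 11} → SUM(seats * price)=21660
  Reno: ids {3, 8} → SUM(seats * price)=48048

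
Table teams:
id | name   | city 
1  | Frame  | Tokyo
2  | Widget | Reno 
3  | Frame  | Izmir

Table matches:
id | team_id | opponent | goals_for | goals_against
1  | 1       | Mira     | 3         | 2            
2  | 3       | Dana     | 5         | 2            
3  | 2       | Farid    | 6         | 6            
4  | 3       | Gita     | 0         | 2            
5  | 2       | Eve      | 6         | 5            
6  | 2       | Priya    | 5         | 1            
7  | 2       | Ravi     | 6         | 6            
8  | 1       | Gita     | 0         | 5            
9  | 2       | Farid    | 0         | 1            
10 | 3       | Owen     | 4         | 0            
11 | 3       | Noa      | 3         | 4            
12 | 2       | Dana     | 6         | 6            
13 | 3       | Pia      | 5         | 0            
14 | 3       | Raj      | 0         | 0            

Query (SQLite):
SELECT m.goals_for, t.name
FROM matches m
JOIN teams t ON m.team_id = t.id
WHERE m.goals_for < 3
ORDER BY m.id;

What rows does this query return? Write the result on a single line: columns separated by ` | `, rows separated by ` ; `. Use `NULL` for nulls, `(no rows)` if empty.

0 | Frame ; 0 | Frame ; 0 | Widget ; 0 | Frame

Each matches row matches the teams row where team_id = teams.id.
Then keep rows with m.goals_for < 3.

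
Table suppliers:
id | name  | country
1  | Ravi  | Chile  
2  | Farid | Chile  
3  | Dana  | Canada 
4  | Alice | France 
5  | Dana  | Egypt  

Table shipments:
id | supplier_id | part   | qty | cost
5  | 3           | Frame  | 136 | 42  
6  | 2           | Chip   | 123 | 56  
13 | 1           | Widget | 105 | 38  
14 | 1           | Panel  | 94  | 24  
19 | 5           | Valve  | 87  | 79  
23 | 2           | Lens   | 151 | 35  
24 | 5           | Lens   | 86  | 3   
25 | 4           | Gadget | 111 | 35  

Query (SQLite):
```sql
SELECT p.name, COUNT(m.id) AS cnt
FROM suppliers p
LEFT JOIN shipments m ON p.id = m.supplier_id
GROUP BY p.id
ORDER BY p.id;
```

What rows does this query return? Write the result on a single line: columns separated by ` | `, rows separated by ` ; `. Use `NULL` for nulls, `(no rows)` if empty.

Ravi | 2 ; Farid | 2 ; Dana | 1 ; Alice | 1 ; Dana | 2

LEFT JOIN keeps every suppliers row; unmatched ones get NULL for shipments columns.
Group by suppliers.id and compute COUNT(m.id). COUNT(col) of an all-NULL group is 0.
  1: ids {13, 14} → COUNT(m.id)=2
  2: ids {6, 23} → COUNT(m.id)=2
  3: ids {5} → COUNT(m.id)=1
  4: ids {25} → COUNT(m.id)=1
  5: ids {19, 24} → COUNT(m.id)=2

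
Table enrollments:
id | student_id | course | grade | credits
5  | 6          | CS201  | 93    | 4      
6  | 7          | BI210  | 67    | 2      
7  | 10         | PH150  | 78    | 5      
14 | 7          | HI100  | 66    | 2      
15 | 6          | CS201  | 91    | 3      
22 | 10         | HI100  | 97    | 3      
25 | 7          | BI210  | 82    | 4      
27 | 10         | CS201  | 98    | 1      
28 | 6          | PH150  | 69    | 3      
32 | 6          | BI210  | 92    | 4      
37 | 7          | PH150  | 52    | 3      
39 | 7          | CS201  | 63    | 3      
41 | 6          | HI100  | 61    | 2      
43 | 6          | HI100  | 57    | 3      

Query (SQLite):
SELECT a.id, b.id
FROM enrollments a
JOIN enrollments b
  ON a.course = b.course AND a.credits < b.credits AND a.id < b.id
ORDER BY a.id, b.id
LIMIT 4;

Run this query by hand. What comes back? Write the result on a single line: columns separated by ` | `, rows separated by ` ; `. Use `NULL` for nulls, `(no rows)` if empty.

6 | 25 ; 6 | 32 ; 14 | 22 ; 14 | 43

Pairs (a,b) with same course, a.credits < b.credits, a.id < b.id.
course groups: BI210:{6,25,32} CS201:{5,15,27,39} HI100:{14,22,41,43} PH150:{7,28,37}
Ordered by (a.id, b.id); first 4.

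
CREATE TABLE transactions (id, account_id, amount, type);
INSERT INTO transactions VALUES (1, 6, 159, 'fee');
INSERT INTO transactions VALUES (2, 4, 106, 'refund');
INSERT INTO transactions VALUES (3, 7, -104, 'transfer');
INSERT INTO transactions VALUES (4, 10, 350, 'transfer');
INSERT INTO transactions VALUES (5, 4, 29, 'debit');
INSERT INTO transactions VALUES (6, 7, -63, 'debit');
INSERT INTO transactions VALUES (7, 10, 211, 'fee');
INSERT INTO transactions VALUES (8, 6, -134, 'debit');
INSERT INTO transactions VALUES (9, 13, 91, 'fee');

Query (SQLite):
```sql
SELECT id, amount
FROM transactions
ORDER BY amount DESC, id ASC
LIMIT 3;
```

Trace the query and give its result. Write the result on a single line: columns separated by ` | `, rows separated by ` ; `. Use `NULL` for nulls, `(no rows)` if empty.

4 | 350 ; 7 | 211 ; 1 | 159

Sort by amount desc, tiebreak id asc: (350, id=4), (211, id=7), (159, id=1), (106, id=2), (91, id=9), (29, id=5) …. Take first 3.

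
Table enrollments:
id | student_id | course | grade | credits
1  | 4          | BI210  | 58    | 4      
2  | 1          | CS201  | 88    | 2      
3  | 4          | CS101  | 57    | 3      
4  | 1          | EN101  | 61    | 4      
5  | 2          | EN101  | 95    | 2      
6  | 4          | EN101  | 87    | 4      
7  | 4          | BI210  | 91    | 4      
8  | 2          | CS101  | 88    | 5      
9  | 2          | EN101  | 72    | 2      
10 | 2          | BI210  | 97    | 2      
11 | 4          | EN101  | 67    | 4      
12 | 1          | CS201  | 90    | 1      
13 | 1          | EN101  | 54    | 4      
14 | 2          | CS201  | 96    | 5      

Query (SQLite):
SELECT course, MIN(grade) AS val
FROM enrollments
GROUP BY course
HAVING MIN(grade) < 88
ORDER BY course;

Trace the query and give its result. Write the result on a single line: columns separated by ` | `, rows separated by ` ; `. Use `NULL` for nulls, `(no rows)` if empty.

BI210 | 58 ; CS101 | 57 ; EN101 | 54

Partition enrollments by course; compute MIN(grade) within each group.
HAVING: keep groups where MIN(grade) < 88.
  BI210: ids {1, 7, 10} → MIN(grade)=58
  CS101: ids {3, 8} → MIN(grade)=57
  CS201: ids {2, 12, 14} → MIN(grade)=88
  EN101: ids {4, 5, 6, 9, 11, 13} → MIN(grade)=54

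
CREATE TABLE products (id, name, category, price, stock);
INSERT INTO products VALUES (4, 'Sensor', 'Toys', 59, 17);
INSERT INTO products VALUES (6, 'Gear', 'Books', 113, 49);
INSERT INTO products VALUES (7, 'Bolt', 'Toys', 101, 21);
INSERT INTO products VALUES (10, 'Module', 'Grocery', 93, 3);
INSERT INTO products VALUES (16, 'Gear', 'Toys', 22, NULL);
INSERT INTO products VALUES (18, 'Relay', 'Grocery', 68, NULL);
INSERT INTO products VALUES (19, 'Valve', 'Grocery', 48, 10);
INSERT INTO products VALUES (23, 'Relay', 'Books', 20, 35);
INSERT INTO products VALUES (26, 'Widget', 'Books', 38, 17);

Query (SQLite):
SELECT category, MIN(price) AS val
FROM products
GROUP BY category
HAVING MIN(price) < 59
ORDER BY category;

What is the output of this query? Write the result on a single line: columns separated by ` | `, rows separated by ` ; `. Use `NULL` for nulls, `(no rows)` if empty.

Partition products by category; compute MIN(price) within each group.
HAVING: keep groups where MIN(price) < 59.
  Books: ids {6, 23, 26} → MIN(price)=20
  Grocery: ids {10, 18, 19} → MIN(price)=48
  Toys: ids {4, 7, 16} → MIN(price)=22

Books | 20 ; Grocery | 48 ; Toys | 22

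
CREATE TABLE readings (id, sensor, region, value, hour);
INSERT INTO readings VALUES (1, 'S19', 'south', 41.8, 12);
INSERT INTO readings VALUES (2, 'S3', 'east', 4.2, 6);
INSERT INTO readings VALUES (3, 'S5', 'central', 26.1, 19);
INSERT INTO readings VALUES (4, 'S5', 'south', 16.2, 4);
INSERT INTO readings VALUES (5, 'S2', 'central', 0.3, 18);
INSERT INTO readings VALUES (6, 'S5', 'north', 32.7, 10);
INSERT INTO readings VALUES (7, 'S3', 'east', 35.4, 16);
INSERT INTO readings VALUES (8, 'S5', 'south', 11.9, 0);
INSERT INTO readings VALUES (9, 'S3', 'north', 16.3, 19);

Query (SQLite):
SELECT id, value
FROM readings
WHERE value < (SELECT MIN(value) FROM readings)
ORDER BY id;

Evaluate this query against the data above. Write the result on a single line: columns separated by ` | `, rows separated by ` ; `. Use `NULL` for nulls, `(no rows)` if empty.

(no rows)

Scalar subquery: MIN(value) over all readings rows = 0.3.
Keep rows where value < that value.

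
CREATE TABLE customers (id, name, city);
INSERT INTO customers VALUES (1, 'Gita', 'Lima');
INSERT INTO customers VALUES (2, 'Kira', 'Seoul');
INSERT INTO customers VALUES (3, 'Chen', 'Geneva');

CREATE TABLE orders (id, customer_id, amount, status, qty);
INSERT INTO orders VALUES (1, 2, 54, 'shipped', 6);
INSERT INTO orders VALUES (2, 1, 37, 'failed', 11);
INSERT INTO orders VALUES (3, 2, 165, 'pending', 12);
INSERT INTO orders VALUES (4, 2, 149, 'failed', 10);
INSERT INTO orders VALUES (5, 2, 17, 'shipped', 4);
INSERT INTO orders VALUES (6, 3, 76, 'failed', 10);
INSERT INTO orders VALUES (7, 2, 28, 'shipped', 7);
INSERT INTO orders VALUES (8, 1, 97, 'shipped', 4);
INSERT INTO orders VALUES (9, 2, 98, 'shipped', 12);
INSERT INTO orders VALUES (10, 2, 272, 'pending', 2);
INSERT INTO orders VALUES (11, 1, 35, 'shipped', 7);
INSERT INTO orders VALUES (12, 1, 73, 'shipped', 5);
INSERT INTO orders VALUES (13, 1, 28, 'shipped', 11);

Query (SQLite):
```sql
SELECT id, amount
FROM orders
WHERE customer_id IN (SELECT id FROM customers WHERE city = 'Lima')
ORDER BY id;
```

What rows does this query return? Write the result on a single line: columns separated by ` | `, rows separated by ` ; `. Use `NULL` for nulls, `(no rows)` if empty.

Inner query: customers.id where city = 'Lima'.
Outer: keep orders rows whose customer_id is in that set.
Inner query → {1}

2 | 37 ; 8 | 97 ; 11 | 35 ; 12 | 73 ; 13 | 28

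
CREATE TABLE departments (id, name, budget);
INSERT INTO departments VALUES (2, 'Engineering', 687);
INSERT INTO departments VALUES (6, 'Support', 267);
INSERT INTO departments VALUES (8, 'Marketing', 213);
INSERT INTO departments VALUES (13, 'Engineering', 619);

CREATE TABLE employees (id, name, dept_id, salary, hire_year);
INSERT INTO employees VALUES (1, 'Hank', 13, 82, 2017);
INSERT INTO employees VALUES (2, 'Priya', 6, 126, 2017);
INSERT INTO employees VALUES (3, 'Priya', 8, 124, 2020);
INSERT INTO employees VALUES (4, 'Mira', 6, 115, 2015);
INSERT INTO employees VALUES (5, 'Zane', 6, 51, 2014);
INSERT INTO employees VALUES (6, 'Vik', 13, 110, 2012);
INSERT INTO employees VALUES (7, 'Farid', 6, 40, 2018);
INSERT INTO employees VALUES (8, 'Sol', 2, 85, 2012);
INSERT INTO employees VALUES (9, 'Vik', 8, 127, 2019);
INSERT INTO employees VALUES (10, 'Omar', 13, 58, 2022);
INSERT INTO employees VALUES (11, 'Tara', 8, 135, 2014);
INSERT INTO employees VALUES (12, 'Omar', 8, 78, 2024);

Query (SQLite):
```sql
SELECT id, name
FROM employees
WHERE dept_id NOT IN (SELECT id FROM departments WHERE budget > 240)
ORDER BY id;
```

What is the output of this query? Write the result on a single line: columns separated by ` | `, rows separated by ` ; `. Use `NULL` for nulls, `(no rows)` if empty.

Inner query: departments.id where budget > 240.
Outer: keep employees rows whose dept_id is not in that set.
Inner query → {2, 6, 13}

3 | Priya ; 9 | Vik ; 11 | Tara ; 12 | Omar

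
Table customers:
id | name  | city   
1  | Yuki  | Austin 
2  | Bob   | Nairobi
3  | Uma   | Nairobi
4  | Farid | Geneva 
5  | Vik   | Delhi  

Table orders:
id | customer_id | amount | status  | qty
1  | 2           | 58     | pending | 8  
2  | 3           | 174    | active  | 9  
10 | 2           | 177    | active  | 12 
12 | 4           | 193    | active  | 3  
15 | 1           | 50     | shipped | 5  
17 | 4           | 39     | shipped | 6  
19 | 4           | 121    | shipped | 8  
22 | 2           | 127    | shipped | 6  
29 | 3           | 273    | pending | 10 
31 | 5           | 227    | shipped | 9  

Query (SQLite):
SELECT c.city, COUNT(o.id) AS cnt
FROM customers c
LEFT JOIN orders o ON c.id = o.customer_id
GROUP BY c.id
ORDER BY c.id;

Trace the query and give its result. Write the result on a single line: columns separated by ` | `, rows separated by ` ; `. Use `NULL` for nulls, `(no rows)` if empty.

LEFT JOIN keeps every customers row; unmatched ones get NULL for orders columns.
Group by customers.id and compute COUNT(o.id). COUNT(col) of an all-NULL group is 0.
  1: ids {15} → COUNT(o.id)=1
  2: ids {1, 10, 22} → COUNT(o.id)=3
  3: ids {2, 29} → COUNT(o.id)=2
  4: ids {12, 17, 19} → COUNT(o.id)=3
  5: ids {31} → COUNT(o.id)=1

Austin | 1 ; Nairobi | 3 ; Nairobi | 2 ; Geneva | 3 ; Delhi | 1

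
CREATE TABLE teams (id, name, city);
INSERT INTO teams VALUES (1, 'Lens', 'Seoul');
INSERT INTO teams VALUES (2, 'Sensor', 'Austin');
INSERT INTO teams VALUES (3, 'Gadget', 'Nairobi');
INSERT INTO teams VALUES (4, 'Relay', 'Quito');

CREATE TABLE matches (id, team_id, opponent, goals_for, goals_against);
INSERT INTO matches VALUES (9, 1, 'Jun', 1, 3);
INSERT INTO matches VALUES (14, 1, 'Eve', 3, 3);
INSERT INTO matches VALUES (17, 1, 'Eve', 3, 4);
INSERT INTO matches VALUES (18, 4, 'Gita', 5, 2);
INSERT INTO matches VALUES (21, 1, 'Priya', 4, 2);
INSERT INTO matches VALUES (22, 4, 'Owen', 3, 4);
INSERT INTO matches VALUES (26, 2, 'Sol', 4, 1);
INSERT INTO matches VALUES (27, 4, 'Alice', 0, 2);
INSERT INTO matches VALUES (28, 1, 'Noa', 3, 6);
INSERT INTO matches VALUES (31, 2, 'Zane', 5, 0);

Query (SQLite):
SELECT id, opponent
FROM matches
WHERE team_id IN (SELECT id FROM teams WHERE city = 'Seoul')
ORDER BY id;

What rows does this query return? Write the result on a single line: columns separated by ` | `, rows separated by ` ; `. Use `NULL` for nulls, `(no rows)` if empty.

9 | Jun ; 14 | Eve ; 17 | Eve ; 21 | Priya ; 28 | Noa

Inner query: teams.id where city = 'Seoul'.
Outer: keep matches rows whose team_id is in that set.
Inner query → {1}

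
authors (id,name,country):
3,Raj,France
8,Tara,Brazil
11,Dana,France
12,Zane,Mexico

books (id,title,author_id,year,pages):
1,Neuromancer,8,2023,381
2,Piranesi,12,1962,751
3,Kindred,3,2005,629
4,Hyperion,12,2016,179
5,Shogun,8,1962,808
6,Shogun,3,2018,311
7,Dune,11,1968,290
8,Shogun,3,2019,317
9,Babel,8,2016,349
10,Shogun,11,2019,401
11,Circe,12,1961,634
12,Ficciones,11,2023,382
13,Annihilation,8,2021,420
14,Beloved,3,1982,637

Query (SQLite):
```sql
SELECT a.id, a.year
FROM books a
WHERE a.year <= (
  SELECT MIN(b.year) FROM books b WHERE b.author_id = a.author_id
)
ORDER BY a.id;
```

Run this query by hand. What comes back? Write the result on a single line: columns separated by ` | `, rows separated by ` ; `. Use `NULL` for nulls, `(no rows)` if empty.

For each books row a, compute MIN(year) over rows sharing a.author_id.
Keep row a if a.year <= that per-group MIN.
  author_id=3: MIN(year) = 1982
  author_id=8: MIN(year) = 1962
  author_id=11: MIN(year) = 1968
  author_id=12: MIN(year) = 1961

5 | 1962 ; 7 | 1968 ; 11 | 1961 ; 14 | 1982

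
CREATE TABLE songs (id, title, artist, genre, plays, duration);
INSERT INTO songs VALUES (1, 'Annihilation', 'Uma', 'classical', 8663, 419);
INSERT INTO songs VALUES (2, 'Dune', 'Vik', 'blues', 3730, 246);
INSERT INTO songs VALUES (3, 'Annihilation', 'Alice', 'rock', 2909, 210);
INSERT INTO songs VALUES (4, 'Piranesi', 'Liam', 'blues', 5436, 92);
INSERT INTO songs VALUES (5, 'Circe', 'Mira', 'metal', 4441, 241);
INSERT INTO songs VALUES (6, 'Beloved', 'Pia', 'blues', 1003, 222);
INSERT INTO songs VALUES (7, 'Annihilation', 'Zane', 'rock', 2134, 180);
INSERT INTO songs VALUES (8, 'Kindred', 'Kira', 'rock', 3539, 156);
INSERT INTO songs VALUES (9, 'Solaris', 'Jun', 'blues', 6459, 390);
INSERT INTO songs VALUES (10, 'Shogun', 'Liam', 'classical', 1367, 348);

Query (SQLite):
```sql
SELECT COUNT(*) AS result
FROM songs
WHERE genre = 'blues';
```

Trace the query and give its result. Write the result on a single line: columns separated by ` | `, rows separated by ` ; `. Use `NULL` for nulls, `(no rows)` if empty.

4

Rows where genre='blues' → plays values: [3730, 5436, 1003, 6459].
COUNT(*) counts rows → 4.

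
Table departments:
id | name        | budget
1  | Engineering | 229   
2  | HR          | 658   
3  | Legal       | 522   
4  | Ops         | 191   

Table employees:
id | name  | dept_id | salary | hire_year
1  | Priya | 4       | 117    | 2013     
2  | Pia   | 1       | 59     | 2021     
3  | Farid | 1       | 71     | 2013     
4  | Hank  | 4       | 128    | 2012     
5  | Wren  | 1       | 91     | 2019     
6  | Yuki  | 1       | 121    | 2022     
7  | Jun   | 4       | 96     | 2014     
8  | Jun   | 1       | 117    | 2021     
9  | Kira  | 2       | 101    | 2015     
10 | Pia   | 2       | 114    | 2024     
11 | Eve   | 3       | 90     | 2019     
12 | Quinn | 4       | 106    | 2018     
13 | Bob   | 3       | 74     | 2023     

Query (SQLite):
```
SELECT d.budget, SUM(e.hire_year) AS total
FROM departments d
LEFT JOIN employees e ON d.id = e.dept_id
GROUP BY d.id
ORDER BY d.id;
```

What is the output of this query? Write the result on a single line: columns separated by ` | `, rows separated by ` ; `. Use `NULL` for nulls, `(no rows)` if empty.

LEFT JOIN keeps every departments row; unmatched ones get NULL for employees columns.
Group by departments.id and compute SUM(e.hire_year). SUM over an all-NULL group is NULL.
  1: ids {2, 3, 5, 6, 8} → SUM(e.hire_year)=10096
  2: ids {9, 10} → SUM(e.hire_year)=4039
  3: ids {11, 13} → SUM(e.hire_year)=4042
  4: ids {1, 4, 7, 12} → SUM(e.hire_year)=8057

229 | 10096 ; 658 | 4039 ; 522 | 4042 ; 191 | 8057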